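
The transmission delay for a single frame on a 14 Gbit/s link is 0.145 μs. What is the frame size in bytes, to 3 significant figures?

254 bytes

L = R × t_tx = 14000000000 b/s × 1.45e-07 s = 2030 bits.
In bytes: 2030 / 8 = 254 bytes.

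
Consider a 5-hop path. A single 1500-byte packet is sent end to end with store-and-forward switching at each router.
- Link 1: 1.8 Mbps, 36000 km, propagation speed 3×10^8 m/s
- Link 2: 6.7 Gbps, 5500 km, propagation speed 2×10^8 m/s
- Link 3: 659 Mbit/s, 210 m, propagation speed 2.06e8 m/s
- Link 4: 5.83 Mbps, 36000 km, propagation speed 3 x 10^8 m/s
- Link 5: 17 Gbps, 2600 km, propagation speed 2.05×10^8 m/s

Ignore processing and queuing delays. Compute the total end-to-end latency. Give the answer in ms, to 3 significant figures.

289 ms

L = 1500 × 8 = 12000 bits.
Transmission delays (L/R per hop): 6.66667, 0.00179104, 0.0182094, 2.05832, 0.000705882 ms; sum = 8.74569 ms.
Propagation delays (d/s per hop): 120, 27.5, 0.00101942, 120, 12.6829 ms; sum = 280.184 ms.
End-to-end = 289 ms.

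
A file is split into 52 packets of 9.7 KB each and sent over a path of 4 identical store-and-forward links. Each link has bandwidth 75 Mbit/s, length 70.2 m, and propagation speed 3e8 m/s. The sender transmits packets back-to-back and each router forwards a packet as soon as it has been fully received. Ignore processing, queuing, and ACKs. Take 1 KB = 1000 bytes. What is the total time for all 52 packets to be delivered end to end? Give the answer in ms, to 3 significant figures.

56.9 ms

Per-hop transmission t_tx = L/R = 77600/75000000 = 1.03467 ms.
Per-hop propagation t_prop = 70.2/300000000 = 0.000234 ms.
Pipeline fill: first packet needs 4·t_tx to clear all hops; remaining 51 packets each add one t_tx.
Total = (4+52-1)·t_tx + 4·t_prop = 55·1.03467 + 4·0.000234 = 56.9 ms.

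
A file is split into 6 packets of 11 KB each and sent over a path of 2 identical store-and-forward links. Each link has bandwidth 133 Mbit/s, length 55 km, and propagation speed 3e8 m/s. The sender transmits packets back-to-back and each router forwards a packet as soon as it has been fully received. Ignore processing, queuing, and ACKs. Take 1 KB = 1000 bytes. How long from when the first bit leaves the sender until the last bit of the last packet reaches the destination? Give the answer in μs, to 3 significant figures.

Per-hop transmission t_tx = L/R = 88000/133000000 = 661.654 μs.
Per-hop propagation t_prop = 55000/300000000 = 183.333 μs.
Pipeline fill: first packet needs 2·t_tx to clear all hops; remaining 5 packets each add one t_tx.
Total = (2+6-1)·t_tx + 2·t_prop = 7·661.654 + 2·183.333 = 5000 μs.

5000 μs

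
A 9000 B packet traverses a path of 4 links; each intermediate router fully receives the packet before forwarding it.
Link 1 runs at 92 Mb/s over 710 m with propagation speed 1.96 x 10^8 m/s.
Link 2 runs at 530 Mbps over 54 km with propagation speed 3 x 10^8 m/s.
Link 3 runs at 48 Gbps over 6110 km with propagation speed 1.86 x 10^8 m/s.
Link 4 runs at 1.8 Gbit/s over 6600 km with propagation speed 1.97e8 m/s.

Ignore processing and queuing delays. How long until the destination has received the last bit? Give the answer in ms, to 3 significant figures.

67.5 ms

L = 9000 × 8 = 72000 bits.
Transmission delays (L/R per hop): 0.782609, 0.135849, 0.0015, 0.04 ms; sum = 0.959958 ms.
Propagation delays (d/s per hop): 0.00362245, 0.18, 32.8495, 33.5025 ms; sum = 66.5356 ms.
End-to-end = 67.5 ms.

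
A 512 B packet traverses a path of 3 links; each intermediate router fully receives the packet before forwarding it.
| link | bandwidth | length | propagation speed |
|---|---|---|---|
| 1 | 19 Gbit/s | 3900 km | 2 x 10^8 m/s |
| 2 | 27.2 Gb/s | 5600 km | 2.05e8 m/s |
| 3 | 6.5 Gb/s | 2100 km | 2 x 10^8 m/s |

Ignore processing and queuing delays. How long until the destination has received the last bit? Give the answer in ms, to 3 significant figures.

L = 512 × 8 = 4096 bits.
Transmission delays (L/R per hop): 0.000215579, 0.000150588, 0.000630154 ms; sum = 0.000996321 ms.
Propagation delays (d/s per hop): 19.5, 27.3171, 10.5 ms; sum = 57.3171 ms.
End-to-end = 57.3 ms.

57.3 ms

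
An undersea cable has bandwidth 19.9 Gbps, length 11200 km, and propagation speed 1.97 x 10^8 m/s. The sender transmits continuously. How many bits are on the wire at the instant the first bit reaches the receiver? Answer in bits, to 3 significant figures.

1130000000 bits

Propagation delay = 11200000 / 197000000 = 0.0568528 s.
BDP = R × t_prop = 19900000000 × 0.0568528 = 1131370000 bits.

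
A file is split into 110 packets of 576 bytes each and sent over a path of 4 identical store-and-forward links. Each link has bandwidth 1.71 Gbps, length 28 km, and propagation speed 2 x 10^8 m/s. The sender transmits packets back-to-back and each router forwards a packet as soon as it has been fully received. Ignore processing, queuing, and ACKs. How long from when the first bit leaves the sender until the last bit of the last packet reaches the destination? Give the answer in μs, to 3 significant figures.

865 μs

Per-hop transmission t_tx = L/R = 4608/1710000000 = 2.69474 μs.
Per-hop propagation t_prop = 28000/200000000 = 140 μs.
Pipeline fill: first packet needs 4·t_tx to clear all hops; remaining 109 packets each add one t_tx.
Total = (4+110-1)·t_tx + 4·t_prop = 113·2.69474 + 4·140 = 865 μs.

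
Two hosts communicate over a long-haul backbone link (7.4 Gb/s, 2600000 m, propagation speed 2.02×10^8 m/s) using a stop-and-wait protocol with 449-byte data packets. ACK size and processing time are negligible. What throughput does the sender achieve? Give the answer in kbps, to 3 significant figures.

t_tx = L/R = 3592/7400000000 = 4.85405e-07 s.
t_prop = 2600000/202000000 = 0.0128713 s; RTT = 0.0257426 s.
Cycle = t_tx + RTT = 0.0257431 s.
Throughput = L / cycle = 3592 / 0.0257431 = 140 kbps.

140 kbps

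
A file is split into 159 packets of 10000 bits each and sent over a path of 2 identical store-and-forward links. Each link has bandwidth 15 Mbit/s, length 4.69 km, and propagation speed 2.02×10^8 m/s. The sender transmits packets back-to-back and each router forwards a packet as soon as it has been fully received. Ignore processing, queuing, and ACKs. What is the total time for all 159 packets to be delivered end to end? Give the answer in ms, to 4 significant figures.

Per-hop transmission t_tx = L/R = 10000/15000000 = 0.666667 ms.
Per-hop propagation t_prop = 4690/202000000 = 0.0232178 ms.
Pipeline fill: first packet needs 2·t_tx to clear all hops; remaining 158 packets each add one t_tx.
Total = (2+159-1)·t_tx + 2·t_prop = 160·0.666667 + 2·0.0232178 = 106.7 ms.

106.7 ms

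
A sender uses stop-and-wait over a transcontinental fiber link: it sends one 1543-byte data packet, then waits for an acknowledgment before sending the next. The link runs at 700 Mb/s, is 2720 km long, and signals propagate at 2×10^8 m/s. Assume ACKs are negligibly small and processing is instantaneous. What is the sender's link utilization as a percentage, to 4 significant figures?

0.06479 %

t_tx = L/R = 12344/700000000 = 1.76343e-05 s.
t_prop = 2720000/200000000 = 0.0136 s; RTT = 0.0272 s.
Cycle = t_tx + RTT = 0.0272176 s.
Utilization = t_tx / cycle = 1.76343e-05/0.0272176 = 0.06479 %.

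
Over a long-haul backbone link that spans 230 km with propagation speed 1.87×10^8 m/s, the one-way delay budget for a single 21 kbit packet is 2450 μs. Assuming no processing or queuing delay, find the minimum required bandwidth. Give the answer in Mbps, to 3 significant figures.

Propagation delay = 230000 / 187000000 = 1229.95 μs.
Transmission budget = 2450 − 1229.95 = 1220.05 μs.
R ≥ L / t_tx = 21000 bits / 0.00122005 s = 17.2 Mbps.

17.2 Mbps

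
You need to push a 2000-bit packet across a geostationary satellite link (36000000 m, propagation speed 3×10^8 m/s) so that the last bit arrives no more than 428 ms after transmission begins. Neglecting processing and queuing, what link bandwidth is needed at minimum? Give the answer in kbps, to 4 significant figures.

6.494 kbps

Propagation delay = 36000000 / 300000000 = 120 ms.
Transmission budget = 428 − 120 = 308 ms.
R ≥ L / t_tx = 2000 bits / 0.308 s = 6.494 kbps.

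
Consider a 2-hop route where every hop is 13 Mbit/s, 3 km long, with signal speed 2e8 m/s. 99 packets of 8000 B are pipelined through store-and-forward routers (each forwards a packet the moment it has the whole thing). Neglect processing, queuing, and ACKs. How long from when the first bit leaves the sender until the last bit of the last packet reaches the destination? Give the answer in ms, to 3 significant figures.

492 ms

Per-hop transmission t_tx = L/R = 64000/13000000 = 4.92308 ms.
Per-hop propagation t_prop = 3000/200000000 = 0.015 ms.
Pipeline fill: first packet needs 2·t_tx to clear all hops; remaining 98 packets each add one t_tx.
Total = (2+99-1)·t_tx + 2·t_prop = 100·4.92308 + 2·0.015 = 492 ms.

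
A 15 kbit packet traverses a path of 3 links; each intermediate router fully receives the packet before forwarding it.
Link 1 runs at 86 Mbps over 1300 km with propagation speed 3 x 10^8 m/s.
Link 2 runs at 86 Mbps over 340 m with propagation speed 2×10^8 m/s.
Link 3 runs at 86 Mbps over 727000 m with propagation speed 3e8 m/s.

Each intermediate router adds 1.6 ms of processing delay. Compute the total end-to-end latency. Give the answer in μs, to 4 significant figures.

10480 μs

L = 15000 bits.
Transmission delay per hop = L/R = 15000/86000000 = 174.419 μs; 3 hops → 523.256 μs.
Propagation delays (d/s per hop): 4333.33, 1.7, 2423.33 μs; sum = 6758.37 μs.
Processing at 2 router(s): 2 × 1.6 ms = 3200 μs.
End-to-end = 10480 μs.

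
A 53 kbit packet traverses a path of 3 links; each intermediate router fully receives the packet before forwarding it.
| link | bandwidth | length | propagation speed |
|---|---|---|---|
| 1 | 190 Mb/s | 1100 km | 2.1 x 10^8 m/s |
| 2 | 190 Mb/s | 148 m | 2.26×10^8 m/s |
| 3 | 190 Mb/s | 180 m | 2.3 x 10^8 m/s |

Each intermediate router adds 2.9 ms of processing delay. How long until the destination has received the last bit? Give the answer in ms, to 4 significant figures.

L = 53000 bits.
Transmission delay per hop = L/R = 53000/190000000 = 0.278947 ms; 3 hops → 0.836842 ms.
Propagation delays (d/s per hop): 5.2381, 0.000654867, 0.000782609 ms; sum = 5.23953 ms.
Processing at 2 router(s): 2 × 2.9 ms = 5.8 ms.
End-to-end = 11.88 ms.

11.88 ms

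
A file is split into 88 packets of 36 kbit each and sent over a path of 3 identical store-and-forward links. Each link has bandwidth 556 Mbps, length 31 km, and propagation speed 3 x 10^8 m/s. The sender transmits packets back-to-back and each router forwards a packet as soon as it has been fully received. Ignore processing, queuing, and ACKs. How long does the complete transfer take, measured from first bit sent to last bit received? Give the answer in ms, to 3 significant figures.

6.14 ms

Per-hop transmission t_tx = L/R = 36000/556000000 = 0.0647482 ms.
Per-hop propagation t_prop = 31000/300000000 = 0.103333 ms.
Pipeline fill: first packet needs 3·t_tx to clear all hops; remaining 87 packets each add one t_tx.
Total = (3+88-1)·t_tx + 3·t_prop = 90·0.0647482 + 3·0.103333 = 6.14 ms.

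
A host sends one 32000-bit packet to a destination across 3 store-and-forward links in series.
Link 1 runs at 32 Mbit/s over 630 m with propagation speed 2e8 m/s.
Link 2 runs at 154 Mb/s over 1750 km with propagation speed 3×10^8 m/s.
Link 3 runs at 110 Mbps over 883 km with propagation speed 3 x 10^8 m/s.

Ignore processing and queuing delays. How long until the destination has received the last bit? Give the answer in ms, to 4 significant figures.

Transmission delays (L/R per hop): 1, 0.207792, 0.290909 ms; sum = 1.4987 ms.
Propagation delays (d/s per hop): 0.00315, 5.83333, 2.94333 ms; sum = 8.77982 ms.
End-to-end = 10.28 ms.

10.28 ms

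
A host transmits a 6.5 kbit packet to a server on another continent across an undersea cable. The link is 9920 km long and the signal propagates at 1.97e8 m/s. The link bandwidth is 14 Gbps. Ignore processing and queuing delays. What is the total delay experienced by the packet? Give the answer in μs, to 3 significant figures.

50400 μs

L = 6500 bits.
Transmission delay = L/R = 6500 / 14000000000 = 0.464286 μs.
Propagation delay = d/s = 9920000 m / 197000000 m/s = 50355.3 μs.
Total = 50400 μs.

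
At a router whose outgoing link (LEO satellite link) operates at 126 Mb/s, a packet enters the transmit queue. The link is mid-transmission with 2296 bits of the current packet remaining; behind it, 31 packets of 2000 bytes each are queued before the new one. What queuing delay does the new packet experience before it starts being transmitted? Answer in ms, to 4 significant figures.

Each queued packet: L/R = 16000/126000000 = 0.126984 ms.
31 queued → 3.93651 ms.
Plus remaining 2296 bits of current packet: 0.0182222 ms.
Queuing delay = 3.955 ms.

3.955 ms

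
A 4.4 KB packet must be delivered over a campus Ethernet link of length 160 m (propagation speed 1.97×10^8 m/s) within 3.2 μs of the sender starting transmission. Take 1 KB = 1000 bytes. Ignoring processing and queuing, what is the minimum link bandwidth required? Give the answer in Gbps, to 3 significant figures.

14.7 Gbps

L = 35200 bits.
Propagation delay = 160 / 197000000 = 0.812183 μs.
Transmission budget = 3.2 − 0.812183 = 2.38782 μs.
R ≥ L / t_tx = 35200 bits / 2.38782e-06 s = 14.7 Gbps.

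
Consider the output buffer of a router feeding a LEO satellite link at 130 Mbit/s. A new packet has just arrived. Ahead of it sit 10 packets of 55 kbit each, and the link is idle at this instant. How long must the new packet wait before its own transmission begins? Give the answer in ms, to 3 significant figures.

Each queued packet: L/R = 55000/130000000 = 0.423077 ms.
10 queued → 4.23077 ms.
Queuing delay = 4.23 ms.

4.23 ms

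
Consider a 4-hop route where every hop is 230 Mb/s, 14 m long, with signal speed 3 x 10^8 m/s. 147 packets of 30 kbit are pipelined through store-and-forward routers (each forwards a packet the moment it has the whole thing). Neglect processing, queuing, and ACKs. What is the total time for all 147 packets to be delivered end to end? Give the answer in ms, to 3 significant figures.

19.6 ms

Per-hop transmission t_tx = L/R = 30000/230000000 = 0.130435 ms.
Per-hop propagation t_prop = 14/300000000 = 4.66667e-05 ms.
Pipeline fill: first packet needs 4·t_tx to clear all hops; remaining 146 packets each add one t_tx.
Total = (4+147-1)·t_tx + 4·t_prop = 150·0.130435 + 4·4.66667e-05 = 19.6 ms.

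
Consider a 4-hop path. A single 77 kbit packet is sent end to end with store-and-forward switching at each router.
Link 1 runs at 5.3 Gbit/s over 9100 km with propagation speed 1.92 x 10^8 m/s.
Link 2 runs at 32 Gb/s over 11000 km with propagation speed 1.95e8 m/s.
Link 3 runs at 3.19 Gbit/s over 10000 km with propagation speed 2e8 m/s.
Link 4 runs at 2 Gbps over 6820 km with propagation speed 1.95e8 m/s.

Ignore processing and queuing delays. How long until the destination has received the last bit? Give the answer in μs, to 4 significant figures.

188900 μs

L = 77000 bits.
Transmission delays (L/R per hop): 14.5283, 2.40625, 24.1379, 38.5 μs; sum = 79.5725 μs.
Propagation delays (d/s per hop): 47395.8, 56410.3, 50000, 34974.4 μs; sum = 188780 μs.
End-to-end = 188900 μs.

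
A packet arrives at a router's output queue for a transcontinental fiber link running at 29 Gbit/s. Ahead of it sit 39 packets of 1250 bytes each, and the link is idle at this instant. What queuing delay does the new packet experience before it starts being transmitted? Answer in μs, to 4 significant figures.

Each queued packet: L/R = 10000/29000000000 = 0.344828 μs.
39 queued → 13.4483 μs.
Queuing delay = 13.45 μs.

13.45 μs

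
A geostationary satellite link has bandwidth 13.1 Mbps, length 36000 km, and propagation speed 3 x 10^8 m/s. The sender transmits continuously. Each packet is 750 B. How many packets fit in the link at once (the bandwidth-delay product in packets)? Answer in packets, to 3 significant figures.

Propagation delay = 36000000 / 300000000 = 0.12 s.
BDP = R × t_prop = 13100000 × 0.12 = 1572000 bits.
In packets of 6000 bits: 262 packets.

262 packets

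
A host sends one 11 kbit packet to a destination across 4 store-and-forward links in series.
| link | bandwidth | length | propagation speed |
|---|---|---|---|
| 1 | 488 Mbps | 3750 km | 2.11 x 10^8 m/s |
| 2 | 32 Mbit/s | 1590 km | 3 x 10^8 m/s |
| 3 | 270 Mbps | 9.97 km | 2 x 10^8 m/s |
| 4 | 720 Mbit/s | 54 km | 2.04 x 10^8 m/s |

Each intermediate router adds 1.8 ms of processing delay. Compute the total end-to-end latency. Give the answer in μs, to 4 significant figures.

L = 11000 bits.
Transmission delays (L/R per hop): 22.541, 343.75, 40.7407, 15.2778 μs; sum = 422.31 μs.
Propagation delays (d/s per hop): 17772.5, 5300, 49.85, 264.706 μs; sum = 23387.1 μs.
Processing at 3 router(s): 3 × 1.8 ms = 5400 μs.
End-to-end = 29210 μs.

29210 μs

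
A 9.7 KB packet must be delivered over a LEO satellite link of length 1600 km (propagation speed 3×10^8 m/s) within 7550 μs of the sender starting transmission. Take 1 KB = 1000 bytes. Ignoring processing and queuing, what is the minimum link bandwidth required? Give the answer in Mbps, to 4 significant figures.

35.01 Mbps

L = 77600 bits.
Propagation delay = 1600000 / 300000000 = 5333.33 μs.
Transmission budget = 7550 − 5333.33 = 2216.67 μs.
R ≥ L / t_tx = 77600 bits / 0.00221667 s = 35.01 Mbps.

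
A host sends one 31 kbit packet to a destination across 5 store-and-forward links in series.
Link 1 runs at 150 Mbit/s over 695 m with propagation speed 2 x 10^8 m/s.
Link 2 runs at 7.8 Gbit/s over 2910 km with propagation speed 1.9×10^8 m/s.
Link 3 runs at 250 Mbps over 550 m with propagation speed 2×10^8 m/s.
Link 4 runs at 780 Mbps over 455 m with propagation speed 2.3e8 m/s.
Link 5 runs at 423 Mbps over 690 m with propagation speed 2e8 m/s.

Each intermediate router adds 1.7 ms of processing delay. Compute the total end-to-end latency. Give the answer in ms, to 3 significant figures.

L = 31000 bits.
Transmission delays (L/R per hop): 0.206667, 0.00397436, 0.124, 0.0397436, 0.0732861 ms; sum = 0.447671 ms.
Propagation delays (d/s per hop): 0.003475, 15.3158, 0.00275, 0.00197826, 0.00345 ms; sum = 15.3274 ms.
Processing at 4 router(s): 4 × 1.7 ms = 6.8 ms.
End-to-end = 22.6 ms.

22.6 ms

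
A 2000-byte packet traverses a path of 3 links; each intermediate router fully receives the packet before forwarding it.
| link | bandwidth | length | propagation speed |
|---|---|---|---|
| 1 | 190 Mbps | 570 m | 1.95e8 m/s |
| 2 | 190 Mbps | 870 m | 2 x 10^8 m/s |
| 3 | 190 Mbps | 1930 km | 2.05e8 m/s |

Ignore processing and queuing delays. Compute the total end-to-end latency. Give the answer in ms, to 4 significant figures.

L = 2000 × 8 = 16000 bits.
Transmission delay per hop = L/R = 16000/190000000 = 0.0842105 ms; 3 hops → 0.252632 ms.
Propagation delays (d/s per hop): 0.00292308, 0.00435, 9.41463 ms; sum = 9.42191 ms.
End-to-end = 9.675 ms.

9.675 ms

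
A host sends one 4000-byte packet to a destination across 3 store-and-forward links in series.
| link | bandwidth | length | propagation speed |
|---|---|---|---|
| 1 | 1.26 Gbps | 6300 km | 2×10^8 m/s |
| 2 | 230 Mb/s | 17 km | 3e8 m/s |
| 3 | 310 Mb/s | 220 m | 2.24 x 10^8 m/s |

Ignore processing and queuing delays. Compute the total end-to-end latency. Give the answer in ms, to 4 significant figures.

31.83 ms

L = 4000 × 8 = 32000 bits.
Transmission delays (L/R per hop): 0.0253968, 0.13913, 0.103226 ms; sum = 0.267753 ms.
Propagation delays (d/s per hop): 31.5, 0.0566667, 0.000982143 ms; sum = 31.5576 ms.
End-to-end = 31.83 ms.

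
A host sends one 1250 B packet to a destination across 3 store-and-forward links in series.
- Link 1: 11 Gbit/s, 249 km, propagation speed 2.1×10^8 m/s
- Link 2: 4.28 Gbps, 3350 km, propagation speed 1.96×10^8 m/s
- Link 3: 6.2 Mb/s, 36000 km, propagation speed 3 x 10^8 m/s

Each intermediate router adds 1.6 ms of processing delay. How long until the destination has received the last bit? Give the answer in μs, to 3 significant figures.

143000 μs

L = 1250 × 8 = 10000 bits.
Transmission delays (L/R per hop): 0.909091, 2.33645, 1612.9 μs; sum = 1616.15 μs.
Propagation delays (d/s per hop): 1185.71, 17091.8, 120000 μs; sum = 138278 μs.
Processing at 2 router(s): 2 × 1.6 ms = 3200 μs.
End-to-end = 143000 μs.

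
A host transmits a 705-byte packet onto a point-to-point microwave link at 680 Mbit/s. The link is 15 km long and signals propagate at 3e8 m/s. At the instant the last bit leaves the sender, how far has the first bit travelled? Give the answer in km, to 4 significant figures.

t_tx = L/R = 5640/680000000 = 8.29412e-06 s.
Distance = s × t_tx = 300000000 × 8.29412e-06 = 2.488 km.

2.488 km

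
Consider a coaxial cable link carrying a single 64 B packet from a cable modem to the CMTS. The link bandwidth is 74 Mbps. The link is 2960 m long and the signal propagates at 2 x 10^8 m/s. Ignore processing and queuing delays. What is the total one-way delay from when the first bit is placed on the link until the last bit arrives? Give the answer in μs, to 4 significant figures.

21.72 μs

L = 64 × 8 = 512 bits.
Transmission delay = L/R = 512 / 74000000 = 6.91892 μs.
Propagation delay = d/s = 2960 m / 200000000 m/s = 14.8 μs.
Total = 21.72 μs.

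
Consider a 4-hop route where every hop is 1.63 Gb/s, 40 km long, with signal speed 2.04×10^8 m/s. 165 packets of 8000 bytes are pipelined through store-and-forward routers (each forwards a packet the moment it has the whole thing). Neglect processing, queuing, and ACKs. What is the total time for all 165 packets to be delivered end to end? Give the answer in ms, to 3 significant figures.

7.38 ms

Per-hop transmission t_tx = L/R = 64000/1630000000 = 0.0392638 ms.
Per-hop propagation t_prop = 40000/204000000 = 0.196078 ms.
Pipeline fill: first packet needs 4·t_tx to clear all hops; remaining 164 packets each add one t_tx.
Total = (4+165-1)·t_tx + 4·t_prop = 168·0.0392638 + 4·0.196078 = 7.38 ms.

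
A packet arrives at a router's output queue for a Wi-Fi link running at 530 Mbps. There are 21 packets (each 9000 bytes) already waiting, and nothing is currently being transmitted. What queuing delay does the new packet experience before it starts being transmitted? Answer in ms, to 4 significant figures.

2.853 ms

Each queued packet: L/R = 72000/530000000 = 0.135849 ms.
21 queued → 2.85283 ms.
Queuing delay = 2.853 ms.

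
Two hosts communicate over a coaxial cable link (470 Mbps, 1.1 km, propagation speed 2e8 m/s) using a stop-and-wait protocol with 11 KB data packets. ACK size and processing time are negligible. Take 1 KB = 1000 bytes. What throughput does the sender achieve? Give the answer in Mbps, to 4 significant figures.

t_tx = L/R = 88000/470000000 = 0.000187234 s.
t_prop = 1100/200000000 = 5.5e-06 s; RTT = 1.1e-05 s.
Cycle = t_tx + RTT = 0.000198234 s.
Throughput = L / cycle = 88000 / 0.000198234 = 443.9 Mbps.

443.9 Mbps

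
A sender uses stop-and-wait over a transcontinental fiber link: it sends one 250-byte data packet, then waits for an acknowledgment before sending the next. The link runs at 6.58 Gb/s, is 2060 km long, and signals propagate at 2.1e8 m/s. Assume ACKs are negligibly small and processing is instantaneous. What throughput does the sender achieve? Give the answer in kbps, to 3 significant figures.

t_tx = L/R = 2000/6580000000 = 3.03951e-07 s.
t_prop = 2060000/210000000 = 0.00980952 s; RTT = 0.019619 s.
Cycle = t_tx + RTT = 0.0196194 s.
Throughput = L / cycle = 2000 / 0.0196194 = 102 kbps.

102 kbps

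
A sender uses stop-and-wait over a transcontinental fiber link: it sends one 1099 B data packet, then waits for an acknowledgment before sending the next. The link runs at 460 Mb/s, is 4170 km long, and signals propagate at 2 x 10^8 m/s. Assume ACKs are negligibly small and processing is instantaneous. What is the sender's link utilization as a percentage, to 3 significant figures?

t_tx = L/R = 8792/460000000 = 1.9113e-05 s.
t_prop = 4170000/200000000 = 0.02085 s; RTT = 0.0417 s.
Cycle = t_tx + RTT = 0.0417191 s.
Utilization = t_tx / cycle = 1.9113e-05/0.0417191 = 0.0458 %.

0.0458 %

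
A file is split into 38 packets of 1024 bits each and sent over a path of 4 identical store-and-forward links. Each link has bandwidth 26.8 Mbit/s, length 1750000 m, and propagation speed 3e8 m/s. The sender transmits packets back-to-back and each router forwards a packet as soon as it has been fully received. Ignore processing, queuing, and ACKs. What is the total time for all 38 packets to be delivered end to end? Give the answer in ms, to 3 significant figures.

24.9 ms

Per-hop transmission t_tx = L/R = 1024/26800000 = 0.038209 ms.
Per-hop propagation t_prop = 1750000/300000000 = 5.83333 ms.
Pipeline fill: first packet needs 4·t_tx to clear all hops; remaining 37 packets each add one t_tx.
Total = (4+38-1)·t_tx + 4·t_prop = 41·0.038209 + 4·5.83333 = 24.9 ms.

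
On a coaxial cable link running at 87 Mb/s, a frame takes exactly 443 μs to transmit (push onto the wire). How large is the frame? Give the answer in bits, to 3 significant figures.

L = R × t_tx = 87000000 b/s × 0.000443 s = 38541 bits.

38500 bits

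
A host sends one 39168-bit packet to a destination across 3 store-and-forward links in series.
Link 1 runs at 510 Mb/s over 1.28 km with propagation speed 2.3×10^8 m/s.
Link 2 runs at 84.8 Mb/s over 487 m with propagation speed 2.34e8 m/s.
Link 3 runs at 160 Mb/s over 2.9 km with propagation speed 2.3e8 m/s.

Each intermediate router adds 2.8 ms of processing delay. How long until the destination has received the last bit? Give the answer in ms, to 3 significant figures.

6.40 ms

Transmission delays (L/R per hop): 0.0768, 0.461887, 0.2448 ms; sum = 0.783487 ms.
Propagation delays (d/s per hop): 0.00556522, 0.0020812, 0.0126087 ms; sum = 0.0202551 ms.
Processing at 2 router(s): 2 × 2.8 ms = 5.6 ms.
End-to-end = 6.40 ms.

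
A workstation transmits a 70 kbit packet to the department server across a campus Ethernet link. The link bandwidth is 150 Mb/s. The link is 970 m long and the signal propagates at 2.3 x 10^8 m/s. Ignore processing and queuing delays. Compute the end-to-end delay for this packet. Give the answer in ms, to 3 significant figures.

L = 70000 bits.
Transmission delay = L/R = 70000 / 150000000 = 0.466667 ms.
Propagation delay = d/s = 970 m / 2.3e+08 m/s = 0.00421739 ms.
Total = 0.471 ms.

0.471 ms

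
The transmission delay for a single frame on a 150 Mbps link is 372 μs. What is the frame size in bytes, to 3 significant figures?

6980 bytes

L = R × t_tx = 150000000 b/s × 0.000372 s = 55800 bits.
In bytes: 55800 / 8 = 6980 bytes.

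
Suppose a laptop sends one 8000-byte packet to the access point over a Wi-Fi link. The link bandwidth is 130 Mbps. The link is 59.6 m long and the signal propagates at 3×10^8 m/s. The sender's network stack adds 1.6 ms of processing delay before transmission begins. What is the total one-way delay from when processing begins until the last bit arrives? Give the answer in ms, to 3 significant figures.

L = 8000 × 8 = 64000 bits.
Transmission delay = L/R = 64000 / 130000000 = 0.492308 ms.
Propagation delay = d/s = 59.6 m / 300000000 m/s = 0.000198667 ms.
Plus processing delay 1.6 ms = 1.6 ms.
Total = 2.09 ms.

2.09 ms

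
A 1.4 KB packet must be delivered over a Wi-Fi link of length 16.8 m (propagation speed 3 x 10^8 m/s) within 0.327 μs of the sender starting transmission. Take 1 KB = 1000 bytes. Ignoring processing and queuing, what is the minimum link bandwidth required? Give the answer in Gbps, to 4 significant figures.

L = 11200 bits.
Propagation delay = 16.8 / 300000000 = 0.056 μs.
Transmission budget = 0.327 − 0.056 = 0.271 μs.
R ≥ L / t_tx = 11200 bits / 2.71e-07 s = 41.33 Gbps.

41.33 Gbps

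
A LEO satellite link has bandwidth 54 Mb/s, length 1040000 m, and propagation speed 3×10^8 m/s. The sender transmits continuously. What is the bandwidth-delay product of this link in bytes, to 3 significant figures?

Propagation delay = 1040000 / 300000000 = 0.00346667 s.
BDP = R × t_prop = 54000000 × 0.00346667 = 187200 bits.
In bytes: 187200/8 = 23400 bytes.

23400 bytes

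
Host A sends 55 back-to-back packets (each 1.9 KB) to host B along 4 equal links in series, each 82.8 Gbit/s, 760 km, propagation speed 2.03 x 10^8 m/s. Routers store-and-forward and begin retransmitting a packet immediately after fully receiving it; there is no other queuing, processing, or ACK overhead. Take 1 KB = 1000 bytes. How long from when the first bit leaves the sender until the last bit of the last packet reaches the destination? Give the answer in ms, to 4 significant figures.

Per-hop transmission t_tx = L/R = 15200/82800000000 = 0.000183575 ms.
Per-hop propagation t_prop = 760000/2.03e+08 = 3.74384 ms.
Pipeline fill: first packet needs 4·t_tx to clear all hops; remaining 54 packets each add one t_tx.
Total = (4+55-1)·t_tx + 4·t_prop = 58·0.000183575 + 4·3.74384 = 14.99 ms.

14.99 ms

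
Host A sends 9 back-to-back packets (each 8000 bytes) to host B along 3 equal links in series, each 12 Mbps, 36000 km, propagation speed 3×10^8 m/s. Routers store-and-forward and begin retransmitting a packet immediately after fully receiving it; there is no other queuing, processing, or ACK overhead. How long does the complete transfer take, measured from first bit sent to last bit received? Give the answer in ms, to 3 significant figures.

419 ms

Per-hop transmission t_tx = L/R = 64000/12000000 = 5.33333 ms.
Per-hop propagation t_prop = 36000000/300000000 = 120 ms.
Pipeline fill: first packet needs 3·t_tx to clear all hops; remaining 8 packets each add one t_tx.
Total = (3+9-1)·t_tx + 3·t_prop = 11·5.33333 + 3·120 = 419 ms.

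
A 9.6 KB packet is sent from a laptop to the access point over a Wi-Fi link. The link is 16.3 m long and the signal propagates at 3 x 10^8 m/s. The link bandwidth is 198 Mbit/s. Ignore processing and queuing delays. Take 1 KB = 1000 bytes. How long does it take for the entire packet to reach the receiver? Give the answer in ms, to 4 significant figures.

L = 76800 bits.
Transmission delay = L/R = 76800 / 198000000 = 0.387879 ms.
Propagation delay = d/s = 16.3 m / 300000000 m/s = 5.43333e-05 ms.
Total = 0.3879 ms.

0.3879 ms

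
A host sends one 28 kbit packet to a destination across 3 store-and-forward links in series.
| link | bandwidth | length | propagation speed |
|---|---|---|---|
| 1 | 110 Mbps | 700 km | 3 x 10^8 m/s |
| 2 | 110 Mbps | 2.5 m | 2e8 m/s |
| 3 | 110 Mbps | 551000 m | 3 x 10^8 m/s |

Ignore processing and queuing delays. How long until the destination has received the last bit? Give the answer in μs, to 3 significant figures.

L = 28000 bits.
Transmission delay per hop = L/R = 28000/110000000 = 254.545 μs; 3 hops → 763.636 μs.
Propagation delays (d/s per hop): 2333.33, 0.0125, 1836.67 μs; sum = 4170.01 μs.
End-to-end = 4930 μs.

4930 μs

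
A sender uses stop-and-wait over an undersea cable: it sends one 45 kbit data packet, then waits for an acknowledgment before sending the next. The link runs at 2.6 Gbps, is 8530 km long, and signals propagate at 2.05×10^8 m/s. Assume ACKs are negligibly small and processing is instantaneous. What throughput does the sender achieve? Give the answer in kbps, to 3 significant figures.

541 kbps

t_tx = L/R = 45000/2600000000 = 1.73077e-05 s.
t_prop = 8530000/2.05e+08 = 0.0416098 s; RTT = 0.0832195 s.
Cycle = t_tx + RTT = 0.0832368 s.
Throughput = L / cycle = 45000 / 0.0832368 = 541 kbps.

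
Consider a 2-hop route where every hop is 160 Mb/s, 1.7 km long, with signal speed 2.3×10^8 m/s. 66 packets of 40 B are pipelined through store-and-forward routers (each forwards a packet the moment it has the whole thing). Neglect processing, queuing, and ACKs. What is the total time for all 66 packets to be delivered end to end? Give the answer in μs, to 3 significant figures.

Per-hop transmission t_tx = L/R = 320/160000000 = 2 μs.
Per-hop propagation t_prop = 1700/2.3e+08 = 7.3913 μs.
Pipeline fill: first packet needs 2·t_tx to clear all hops; remaining 65 packets each add one t_tx.
Total = (2+66-1)·t_tx + 2·t_prop = 67·2 + 2·7.3913 = 149 μs.

149 μs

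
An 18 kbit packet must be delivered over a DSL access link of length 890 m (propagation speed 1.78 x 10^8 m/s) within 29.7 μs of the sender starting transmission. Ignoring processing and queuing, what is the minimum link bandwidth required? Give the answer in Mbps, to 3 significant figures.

Propagation delay = 890 / 178000000 = 5 μs.
Transmission budget = 29.7 − 5 = 24.7 μs.
R ≥ L / t_tx = 18000 bits / 2.47e-05 s = 729 Mbps.

729 Mbps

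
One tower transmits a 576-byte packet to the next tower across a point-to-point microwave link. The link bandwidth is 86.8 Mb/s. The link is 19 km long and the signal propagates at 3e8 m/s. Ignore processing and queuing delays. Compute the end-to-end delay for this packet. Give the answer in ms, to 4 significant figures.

0.1164 ms

L = 576 × 8 = 4608 bits.
Transmission delay = L/R = 4608 / 86800000 = 0.0530876 ms.
Propagation delay = d/s = 19000 m / 300000000 m/s = 0.0633333 ms.
Total = 0.1164 ms.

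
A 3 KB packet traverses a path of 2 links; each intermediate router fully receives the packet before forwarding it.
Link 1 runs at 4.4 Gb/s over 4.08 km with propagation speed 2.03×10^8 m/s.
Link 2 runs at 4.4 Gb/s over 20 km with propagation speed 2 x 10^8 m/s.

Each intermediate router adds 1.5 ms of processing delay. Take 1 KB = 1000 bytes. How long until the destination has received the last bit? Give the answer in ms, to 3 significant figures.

1.63 ms

L = 24000 bits.
Transmission delay per hop = L/R = 24000/4400000000 = 0.00545455 ms; 2 hops → 0.0109091 ms.
Propagation delays (d/s per hop): 0.0200985, 0.1 ms; sum = 0.120099 ms.
Processing at 1 router(s): 1 × 1.5 ms = 1.5 ms.
End-to-end = 1.63 ms.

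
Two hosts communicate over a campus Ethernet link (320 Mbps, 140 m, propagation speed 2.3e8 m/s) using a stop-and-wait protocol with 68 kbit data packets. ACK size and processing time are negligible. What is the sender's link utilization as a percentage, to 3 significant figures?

99.4 %

t_tx = L/R = 68000/320000000 = 0.0002125 s.
t_prop = 140/2.3e+08 = 6.08696e-07 s; RTT = 1.21739e-06 s.
Cycle = t_tx + RTT = 0.000213717 s.
Utilization = t_tx / cycle = 0.0002125/0.000213717 = 99.4 %.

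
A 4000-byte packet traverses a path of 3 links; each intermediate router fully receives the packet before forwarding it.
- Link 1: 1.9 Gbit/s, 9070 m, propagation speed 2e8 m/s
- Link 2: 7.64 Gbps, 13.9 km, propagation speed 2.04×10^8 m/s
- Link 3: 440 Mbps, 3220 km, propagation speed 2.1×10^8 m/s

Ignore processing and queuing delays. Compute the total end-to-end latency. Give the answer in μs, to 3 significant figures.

15500 μs

L = 4000 × 8 = 32000 bits.
Transmission delays (L/R per hop): 16.8421, 4.18848, 72.7273 μs; sum = 93.7579 μs.
Propagation delays (d/s per hop): 45.35, 68.1373, 15333.3 μs; sum = 15446.8 μs.
End-to-end = 15500 μs.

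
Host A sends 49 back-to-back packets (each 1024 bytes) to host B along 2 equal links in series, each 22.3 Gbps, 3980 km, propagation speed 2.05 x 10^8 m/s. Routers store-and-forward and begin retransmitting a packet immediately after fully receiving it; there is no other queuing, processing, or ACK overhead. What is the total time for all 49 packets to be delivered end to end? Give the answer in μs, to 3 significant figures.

Per-hop transmission t_tx = L/R = 8192/22300000000 = 0.367354 μs.
Per-hop propagation t_prop = 3980000/2.05e+08 = 19414.6 μs.
Pipeline fill: first packet needs 2·t_tx to clear all hops; remaining 48 packets each add one t_tx.
Total = (2+49-1)·t_tx + 2·t_prop = 50·0.367354 + 2·19414.6 = 38800 μs.

38800 μs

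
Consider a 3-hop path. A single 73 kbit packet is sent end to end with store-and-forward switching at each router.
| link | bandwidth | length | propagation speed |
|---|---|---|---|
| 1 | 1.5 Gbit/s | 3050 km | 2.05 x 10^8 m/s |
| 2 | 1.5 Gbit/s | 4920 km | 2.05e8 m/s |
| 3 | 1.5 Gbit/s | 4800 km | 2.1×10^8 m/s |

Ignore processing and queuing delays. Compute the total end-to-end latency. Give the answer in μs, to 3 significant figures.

61900 μs

L = 73000 bits.
Transmission delay per hop = L/R = 73000/1500000000 = 48.6667 μs; 3 hops → 146 μs.
Propagation delays (d/s per hop): 14878, 24000, 22857.1 μs; sum = 61735.2 μs.
End-to-end = 61900 μs.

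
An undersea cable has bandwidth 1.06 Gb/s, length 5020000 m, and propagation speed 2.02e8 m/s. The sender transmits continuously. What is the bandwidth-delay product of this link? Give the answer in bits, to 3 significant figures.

Propagation delay = 5020000 / 202000000 = 0.0248515 s.
BDP = R × t_prop = 1060000000 × 0.0248515 = 26342600 bits.

26300000 bits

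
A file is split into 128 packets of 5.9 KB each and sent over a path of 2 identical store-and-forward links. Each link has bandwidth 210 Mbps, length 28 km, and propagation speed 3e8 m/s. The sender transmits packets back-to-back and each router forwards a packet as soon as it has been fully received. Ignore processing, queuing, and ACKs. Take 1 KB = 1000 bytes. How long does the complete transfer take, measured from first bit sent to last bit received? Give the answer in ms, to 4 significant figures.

Per-hop transmission t_tx = L/R = 47200/210000000 = 0.224762 ms.
Per-hop propagation t_prop = 28000/300000000 = 0.0933333 ms.
Pipeline fill: first packet needs 2·t_tx to clear all hops; remaining 127 packets each add one t_tx.
Total = (2+128-1)·t_tx + 2·t_prop = 129·0.224762 + 2·0.0933333 = 29.18 ms.

29.18 ms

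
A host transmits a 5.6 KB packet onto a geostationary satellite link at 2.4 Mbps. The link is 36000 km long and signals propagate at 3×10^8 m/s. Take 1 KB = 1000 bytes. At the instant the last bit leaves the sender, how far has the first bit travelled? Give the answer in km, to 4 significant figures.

t_tx = L/R = 44800/2400000 = 0.0186667 s.
Distance = s × t_tx = 300000000 × 0.0186667 = 5600 km.

5600 km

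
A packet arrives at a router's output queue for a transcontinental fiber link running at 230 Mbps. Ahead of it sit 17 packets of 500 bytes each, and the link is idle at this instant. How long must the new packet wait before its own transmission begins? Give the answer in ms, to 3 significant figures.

Each queued packet: L/R = 4000/230000000 = 0.0173913 ms.
17 queued → 0.295652 ms.
Queuing delay = 0.296 ms.

0.296 ms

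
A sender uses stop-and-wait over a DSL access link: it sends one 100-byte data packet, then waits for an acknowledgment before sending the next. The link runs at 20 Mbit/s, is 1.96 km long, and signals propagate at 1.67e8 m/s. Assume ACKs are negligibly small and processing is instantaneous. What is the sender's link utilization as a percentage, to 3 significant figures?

t_tx = L/R = 800/20000000 = 4e-05 s.
t_prop = 1960/167000000 = 1.17365e-05 s; RTT = 2.34731e-05 s.
Cycle = t_tx + RTT = 6.34731e-05 s.
Utilization = t_tx / cycle = 4e-05/6.34731e-05 = 63.0 %.

63.0 %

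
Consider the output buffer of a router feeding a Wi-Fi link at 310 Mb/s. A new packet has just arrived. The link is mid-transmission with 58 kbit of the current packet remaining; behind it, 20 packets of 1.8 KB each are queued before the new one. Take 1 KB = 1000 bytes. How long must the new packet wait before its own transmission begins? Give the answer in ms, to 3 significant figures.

Each queued packet: L/R = 14400/310000000 = 0.0464516 ms.
20 queued → 0.929032 ms.
Plus remaining 58000 bits of current packet: 0.187097 ms.
Queuing delay = 1.12 ms.

1.12 ms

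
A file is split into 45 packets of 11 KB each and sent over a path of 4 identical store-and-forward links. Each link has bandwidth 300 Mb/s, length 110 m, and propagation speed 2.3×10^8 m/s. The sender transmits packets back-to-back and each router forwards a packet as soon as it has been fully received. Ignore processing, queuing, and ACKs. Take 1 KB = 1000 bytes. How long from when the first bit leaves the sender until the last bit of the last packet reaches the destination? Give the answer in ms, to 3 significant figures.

Per-hop transmission t_tx = L/R = 88000/300000000 = 0.293333 ms.
Per-hop propagation t_prop = 110/2.3e+08 = 0.000478261 ms.
Pipeline fill: first packet needs 4·t_tx to clear all hops; remaining 44 packets each add one t_tx.
Total = (4+45-1)·t_tx + 4·t_prop = 48·0.293333 + 4·0.000478261 = 14.1 ms.

14.1 ms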